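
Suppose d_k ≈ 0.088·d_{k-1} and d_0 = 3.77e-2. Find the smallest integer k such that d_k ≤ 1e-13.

After k steps, d_k ≈ 3.77e-2·0.088^k.
Need 0.088^k ≤ 1e-13/3.77e-2 = 2.65252e-12.
k ≥ ln(2.65252e-12)/ln(0.088) = -26.6555/-2.43042 = 10.967.
Smallest integer k = 11.

11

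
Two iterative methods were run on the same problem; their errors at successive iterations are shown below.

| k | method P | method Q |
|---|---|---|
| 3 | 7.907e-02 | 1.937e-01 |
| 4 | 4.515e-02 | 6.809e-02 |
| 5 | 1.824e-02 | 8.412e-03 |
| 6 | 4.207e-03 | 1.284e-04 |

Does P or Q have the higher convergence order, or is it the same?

Q

Method P: p ≈ ln(4.207e-03/1.824e-02)/ln(1.824e-02/4.515e-02) ≈ 1.62.
Method Q: p ≈ ln(1.284e-04/8.412e-03)/ln(8.412e-03/6.809e-02) ≈ 2.00.
Method Q has the higher order (≈2.0 vs ≈1.6).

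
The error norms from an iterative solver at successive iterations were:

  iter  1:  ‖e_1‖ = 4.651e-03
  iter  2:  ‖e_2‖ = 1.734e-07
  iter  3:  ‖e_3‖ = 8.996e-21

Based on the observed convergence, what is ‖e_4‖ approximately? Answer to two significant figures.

First estimate the order: p ≈ ln(‖e_3‖/‖e_2‖) / ln(‖e_2‖/‖e_1‖) = ln(8.996e-21/1.734e-07)/ln(1.734e-07/4.651e-03) = ln(5.188e-14)/ln(3.72823e-05) ≈ 2.9999.
Then ‖e_4‖ ≈ ‖e_3‖·(‖e_3‖/‖e_2‖)^p = 8.996e-21·(5.188e-14)^2.9999 = 8.996e-21·1.40065e-40 ≈ 1.26e-60.

1.3e-60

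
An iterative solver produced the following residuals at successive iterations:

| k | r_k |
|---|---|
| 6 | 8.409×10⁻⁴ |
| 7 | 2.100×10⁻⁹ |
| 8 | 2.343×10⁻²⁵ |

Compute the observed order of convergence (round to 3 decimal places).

p ≈ ln(r_8/r_7) / ln(r_7/r_6)
  = ln(2.343×10⁻²⁵/2.100×10⁻⁹) / ln(2.100×10⁻⁹/8.409×10⁻⁴)
  = ln(1.11571e-16) / ln(2.49732e-06)
  = -36.731871 / -12.900292 ≈ 2.847367

2.847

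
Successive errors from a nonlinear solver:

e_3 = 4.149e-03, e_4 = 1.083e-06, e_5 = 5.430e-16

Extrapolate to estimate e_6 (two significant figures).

First estimate the order: p ≈ ln(e_5/e_4) / ln(e_4/e_3) = ln(5.430e-16/1.083e-06)/ln(1.083e-06/4.149e-03) = ln(5.01385e-10)/ln(0.000261027) ≈ 2.5953.
Then e_6 ≈ e_5·(e_5/e_4)^p = 5.430e-16·(5.01385e-10)^2.5953 = 5.430e-16·7.314e-25 ≈ 3.972e-40.

4.0e-40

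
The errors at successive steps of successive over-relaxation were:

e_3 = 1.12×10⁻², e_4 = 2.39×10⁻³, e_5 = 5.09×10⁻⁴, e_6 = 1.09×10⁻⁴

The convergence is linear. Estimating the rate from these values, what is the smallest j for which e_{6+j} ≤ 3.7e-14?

Rate ρ ≈ e_6/e_5 = 1.09×10⁻⁴/5.09×10⁻⁴ = 0.2141.
After j more steps, e_{6+j} ≈ 1.09×10⁻⁴·ρ^j; need ρ^j ≤ 3.7e-14/1.09×10⁻⁴ = 3.3945e-10.
j ≥ ln(3.3945e-10)/ln(0.2141) = -21.8037/-1.54131 = 14.146.
So 15 more iterations are needed.

15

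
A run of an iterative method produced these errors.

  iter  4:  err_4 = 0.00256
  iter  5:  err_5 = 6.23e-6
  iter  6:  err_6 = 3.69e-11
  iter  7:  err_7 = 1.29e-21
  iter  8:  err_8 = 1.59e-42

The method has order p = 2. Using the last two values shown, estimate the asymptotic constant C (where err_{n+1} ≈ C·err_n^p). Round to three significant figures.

0.955

C ≈ err_8 / err_7^2
  = 1.59e-42 / (1.29e-21)^2
  = 1.59e-42 / 1.6641e-42 ≈ 0.95547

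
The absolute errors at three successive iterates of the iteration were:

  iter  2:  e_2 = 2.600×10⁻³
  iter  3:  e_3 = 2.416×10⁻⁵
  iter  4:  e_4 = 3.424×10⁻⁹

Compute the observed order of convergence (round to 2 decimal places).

p ≈ ln(e_4/e_3) / ln(e_3/e_2)
  = ln(3.424×10⁻⁹/2.416×10⁻⁵) / ln(2.416×10⁻⁵/2.600×10⁻³)
  = ln(0.000141722) / ln(0.00929231)
  = -8.86164 / -4.67857 ≈ 1.89409

1.89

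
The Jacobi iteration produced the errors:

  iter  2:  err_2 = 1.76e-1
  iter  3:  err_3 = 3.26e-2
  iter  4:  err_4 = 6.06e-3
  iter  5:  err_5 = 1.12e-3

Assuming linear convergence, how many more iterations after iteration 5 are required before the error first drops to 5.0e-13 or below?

13

Rate ρ ≈ err_5/err_4 = 1.12e-3/6.06e-3 = 0.1848.
After j more steps, err_{5+j} ≈ 1.12e-3·ρ^j; need ρ^j ≤ 5.0e-13/1.12e-3 = 4.46429e-10.
j ≥ ln(4.46429e-10)/ln(0.1848) = -21.5297/-1.68848 = 12.751.
So 13 more iterations are needed.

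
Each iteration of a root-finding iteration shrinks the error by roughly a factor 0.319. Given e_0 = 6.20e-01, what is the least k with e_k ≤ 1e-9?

18

After k steps, e_k ≈ 6.20e-01·0.319^k.
Need 0.319^k ≤ 1e-9/6.20e-01 = 1.6129e-09.
k ≥ ln(1.6129e-09)/ln(0.319) = -20.2452/-1.14256 = 17.719.
Smallest integer k = 18.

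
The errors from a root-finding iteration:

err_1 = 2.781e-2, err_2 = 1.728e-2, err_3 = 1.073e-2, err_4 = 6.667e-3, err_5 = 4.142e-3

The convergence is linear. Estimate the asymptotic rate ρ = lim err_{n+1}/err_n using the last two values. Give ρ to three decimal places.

ρ ≈ err_5/err_4 = 4.142e-3/6.667e-3 = 0.62127

0.621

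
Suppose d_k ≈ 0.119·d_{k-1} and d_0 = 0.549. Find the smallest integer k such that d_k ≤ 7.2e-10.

10

After k steps, d_k ≈ 0.549·0.119^k.
Need 0.119^k ≤ 7.2e-10/0.549 = 1.31148e-09.
k ≥ ln(1.31148e-09)/ln(0.119) = -20.4521/-2.12863 = 9.608.
Smallest integer k = 10.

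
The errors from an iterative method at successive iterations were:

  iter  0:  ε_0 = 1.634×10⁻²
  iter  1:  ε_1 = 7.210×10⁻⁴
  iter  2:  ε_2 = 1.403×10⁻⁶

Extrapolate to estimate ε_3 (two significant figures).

5.3e-12

First estimate the order: p ≈ ln(ε_2/ε_1) / ln(ε_1/ε_0) = ln(1.403×10⁻⁶/7.210×10⁻⁴)/ln(7.210×10⁻⁴/1.634×10⁻²) = ln(0.00194591)/ln(0.0441248) ≈ 2.0002.
Then ε_3 ≈ ε_2·(ε_2/ε_1)^p = 1.403×10⁻⁶·(0.00194591)^2.0002 = 1.403×10⁻⁶·3.78184e-06 ≈ 5.306e-12.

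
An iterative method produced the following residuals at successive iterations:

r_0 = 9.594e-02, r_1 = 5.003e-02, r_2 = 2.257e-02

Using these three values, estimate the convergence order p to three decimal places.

p ≈ ln(r_2/r_1) / ln(r_1/r_0)
  = ln(2.257e-02/5.003e-02) / ln(5.003e-02/9.594e-02)
  = ln(0.451129) / ln(0.521472)
  = -0.796002 / -0.651100 ≈ 1.222550

1.223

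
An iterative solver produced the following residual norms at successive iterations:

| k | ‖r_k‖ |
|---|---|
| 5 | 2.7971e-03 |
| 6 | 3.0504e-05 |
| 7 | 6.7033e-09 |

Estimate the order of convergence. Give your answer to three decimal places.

1.864

p ≈ ln(‖r_7‖/‖r_6‖) / ln(‖r_6‖/‖r_5‖)
  = ln(6.7033e-09/3.0504e-05) / ln(3.0504e-05/2.7971e-03)
  = ln(0.000219752) / ln(0.0109056)
  = -8.423011 / -4.518479 ≈ 1.864125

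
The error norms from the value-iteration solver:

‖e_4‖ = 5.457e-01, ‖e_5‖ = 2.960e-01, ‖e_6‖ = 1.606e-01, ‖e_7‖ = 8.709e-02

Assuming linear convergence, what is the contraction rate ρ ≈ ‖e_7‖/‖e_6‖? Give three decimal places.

0.542

ρ ≈ ‖e_7‖/‖e_6‖ = 8.709e-02/1.606e-01 = 0.54228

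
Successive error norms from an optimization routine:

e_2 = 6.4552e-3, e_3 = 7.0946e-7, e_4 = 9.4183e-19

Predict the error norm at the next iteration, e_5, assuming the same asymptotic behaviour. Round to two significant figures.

2.2e-54

First estimate the order: p ≈ ln(e_4/e_3) / ln(e_3/e_2) = ln(9.4183e-19/7.0946e-7)/ln(7.0946e-7/6.4552e-3) = ln(1.32753e-12)/ln(0.000109905) ≈ 3.0000.
Then e_5 ≈ e_4·(e_4/e_3)^p = 9.4183e-19·(1.32753e-12)^3.0000 = 9.4183e-19·2.33955e-36 ≈ 2.203e-54.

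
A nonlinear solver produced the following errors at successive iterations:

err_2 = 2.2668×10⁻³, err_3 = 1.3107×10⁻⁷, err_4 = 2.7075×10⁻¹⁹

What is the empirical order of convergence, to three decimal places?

2.757

p ≈ ln(err_4/err_3) / ln(err_3/err_2)
  = ln(2.7075×10⁻¹⁹/1.3107×10⁻⁷) / ln(1.3107×10⁻⁷/2.2668×10⁻³)
  = ln(2.06569e-12) / ln(5.78216e-05)
  = -26.905557 / -9.758148 ≈ 2.757240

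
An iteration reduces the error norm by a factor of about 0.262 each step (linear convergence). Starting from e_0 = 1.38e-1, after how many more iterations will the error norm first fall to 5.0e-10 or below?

15

After k steps, e_k ≈ 1.38e-1·0.262^k.
Need 0.262^k ≤ 5.0e-10/1.38e-1 = 3.62319e-09.
k ≥ ln(3.62319e-09)/ln(0.262) = -19.4359/-1.33941 = 14.511.
Smallest integer k = 15.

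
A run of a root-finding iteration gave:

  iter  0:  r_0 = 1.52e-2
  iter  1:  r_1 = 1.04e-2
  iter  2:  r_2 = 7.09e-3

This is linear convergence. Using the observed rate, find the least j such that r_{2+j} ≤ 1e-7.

30

Rate ρ ≈ r_2/r_1 = 7.09e-3/1.04e-2 = 0.6817.
After j more steps, r_{2+j} ≈ 7.09e-3·ρ^j; need ρ^j ≤ 1e-7/7.09e-3 = 1.41044e-05.
j ≥ ln(1.41044e-05)/ln(0.6817) = -11.1690/-0.38317 = 29.149.
So 30 more iterations are needed.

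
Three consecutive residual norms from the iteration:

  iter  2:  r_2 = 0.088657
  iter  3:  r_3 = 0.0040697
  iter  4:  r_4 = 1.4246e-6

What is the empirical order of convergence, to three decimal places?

p ≈ ln(r_4/r_3) / ln(r_3/r_2)
  = ln(1.4246e-6/0.0040697) / ln(0.0040697/0.088657)
  = ln(0.00035005) / ln(0.0459039)
  = -7.957435 / -3.081205 ≈ 2.582572

2.583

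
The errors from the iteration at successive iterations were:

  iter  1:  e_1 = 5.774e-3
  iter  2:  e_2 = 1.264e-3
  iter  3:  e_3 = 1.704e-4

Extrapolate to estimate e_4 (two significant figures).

1.2e-5

First estimate the order: p ≈ ln(e_3/e_2) / ln(e_2/e_1) = ln(1.704e-4/1.264e-3)/ln(1.264e-3/5.774e-3) = ln(0.13481)/ln(0.218912) ≈ 1.3191.
Then e_4 ≈ e_3·(e_3/e_2)^p = 1.704e-4·(0.13481)^1.3191 = 1.704e-4·0.071124 ≈ 1.212e-05.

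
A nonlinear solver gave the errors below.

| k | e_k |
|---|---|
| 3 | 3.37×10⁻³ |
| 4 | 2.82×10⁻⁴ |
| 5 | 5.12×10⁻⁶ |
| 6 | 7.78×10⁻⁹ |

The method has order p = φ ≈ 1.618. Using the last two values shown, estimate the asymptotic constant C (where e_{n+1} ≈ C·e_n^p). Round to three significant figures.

2.83

C ≈ e_6 / e_5^1.618
  = 7.78×10⁻⁹ / (5.12×10⁻⁶)^1.618
  = 7.78×10⁻⁹ / 2.75169e-09 ≈ 2.8274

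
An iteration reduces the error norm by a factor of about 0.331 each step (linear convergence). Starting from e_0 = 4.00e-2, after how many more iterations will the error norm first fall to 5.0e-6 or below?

9

After k steps, e_k ≈ 4.00e-2·0.331^k.
Need 0.331^k ≤ 5.0e-6/4.00e-2 = 0.000125.
k ≥ ln(0.000125)/ln(0.331) = -8.9872/-1.10564 = 8.129.
Smallest integer k = 9.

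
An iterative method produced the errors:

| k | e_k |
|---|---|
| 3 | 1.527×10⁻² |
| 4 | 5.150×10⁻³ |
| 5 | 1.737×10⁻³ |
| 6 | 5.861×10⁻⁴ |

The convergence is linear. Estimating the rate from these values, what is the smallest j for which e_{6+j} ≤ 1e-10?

15

Rate ρ ≈ e_6/e_5 = 5.861×10⁻⁴/1.737×10⁻³ = 0.3374.
After j more steps, e_{6+j} ≈ 5.861×10⁻⁴·ρ^j; need ρ^j ≤ 1e-10/5.861×10⁻⁴ = 1.70619e-07.
j ≥ ln(1.70619e-07)/ln(0.3374) = -15.5838/-1.08649 = 14.343.
So 15 more iterations are needed.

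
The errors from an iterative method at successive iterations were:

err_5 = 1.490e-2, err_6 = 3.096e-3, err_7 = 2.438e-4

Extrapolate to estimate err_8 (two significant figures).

First estimate the order: p ≈ ln(err_7/err_6) / ln(err_6/err_5) = ln(2.438e-4/3.096e-3)/ln(3.096e-3/1.490e-2) = ln(0.0787468)/ln(0.207785) ≈ 1.6175.
Then err_8 ≈ err_7·(err_7/err_6)^p = 2.438e-4·(0.0787468)^1.6175 = 2.438e-4·0.0163929 ≈ 3.997e-06.

4.0e-6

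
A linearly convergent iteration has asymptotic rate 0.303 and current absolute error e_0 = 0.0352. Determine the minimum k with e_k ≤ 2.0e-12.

After k steps, e_k ≈ 0.0352·0.303^k.
Need 0.303^k ≤ 2.0e-12/0.0352 = 5.68182e-11.
k ≥ ln(5.68182e-11)/ln(0.303) = -23.5912/-1.19402 = 19.758.
Smallest integer k = 20.

20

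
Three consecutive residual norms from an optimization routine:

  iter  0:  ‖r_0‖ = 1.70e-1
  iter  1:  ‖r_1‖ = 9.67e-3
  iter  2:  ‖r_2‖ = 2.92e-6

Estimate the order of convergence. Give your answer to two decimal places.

p ≈ ln(‖r_2‖/‖r_1‖) / ln(‖r_1‖/‖r_0‖)
  = ln(2.92e-6/9.67e-3) / ln(9.67e-3/1.70e-1)
  = ln(0.000301965) / ln(0.0568824)
  = -8.10520 / -2.86677 ≈ 2.82729

2.83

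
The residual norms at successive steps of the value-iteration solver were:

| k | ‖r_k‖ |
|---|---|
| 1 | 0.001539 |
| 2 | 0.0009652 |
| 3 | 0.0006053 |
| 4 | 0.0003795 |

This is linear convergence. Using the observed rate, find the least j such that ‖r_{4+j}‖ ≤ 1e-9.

28

Rate ρ ≈ ‖r_4‖/‖r_3‖ = 0.0003795/0.0006053 = 0.6270.
After j more steps, ‖r_{4+j}‖ ≈ 0.0003795·ρ^j; need ρ^j ≤ 1e-9/0.0003795 = 2.63505e-06.
j ≥ ln(2.63505e-06)/ln(0.6270) = -12.8466/-0.46681 = 27.520.
So 28 more iterations are needed.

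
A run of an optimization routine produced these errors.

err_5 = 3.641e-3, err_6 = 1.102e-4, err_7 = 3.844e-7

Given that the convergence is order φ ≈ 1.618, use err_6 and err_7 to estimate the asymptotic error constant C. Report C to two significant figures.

C ≈ err_7 / err_6^1.618
  = 3.844e-7 / (1.102e-4)^1.618
  = 3.844e-7 / 3.94684e-07 ≈ 0.97394

0.97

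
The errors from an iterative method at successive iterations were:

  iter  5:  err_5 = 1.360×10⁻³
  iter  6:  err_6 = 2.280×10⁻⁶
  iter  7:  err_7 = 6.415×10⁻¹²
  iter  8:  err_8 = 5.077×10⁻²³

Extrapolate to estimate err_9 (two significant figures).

First estimate the order: p ≈ ln(err_8/err_7) / ln(err_7/err_6) = ln(5.077×10⁻²³/6.415×10⁻¹²)/ln(6.415×10⁻¹²/2.280×10⁻⁶) = ln(7.91426e-12)/ln(2.8136e-06) ≈ 2.0000.
Then err_9 ≈ err_8·(err_8/err_7)^p = 5.077×10⁻²³·(7.91426e-12)^2.0000 = 5.077×10⁻²³·6.26355e-23 ≈ 3.18e-45.

3.2e-45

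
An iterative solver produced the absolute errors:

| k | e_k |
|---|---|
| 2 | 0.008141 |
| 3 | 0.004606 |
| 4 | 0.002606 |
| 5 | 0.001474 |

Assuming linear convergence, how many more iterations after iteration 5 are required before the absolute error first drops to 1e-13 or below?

Rate ρ ≈ e_5/e_4 = 0.001474/0.002606 = 0.5656.
After j more steps, e_{5+j} ≈ 0.001474·ρ^j; need ρ^j ≤ 1e-13/0.001474 = 6.78426e-11.
j ≥ ln(6.78426e-11)/ln(0.5656) = -23.4138/-0.56987 = 41.086.
So 42 more iterations are needed.

42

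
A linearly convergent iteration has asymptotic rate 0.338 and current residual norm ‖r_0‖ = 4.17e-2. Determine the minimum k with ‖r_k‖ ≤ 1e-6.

After k steps, ‖r_k‖ ≈ 4.17e-2·0.338^k.
Need 0.338^k ≤ 1e-6/4.17e-2 = 2.39808e-05.
k ≥ ln(2.39808e-05)/ln(0.338) = -10.6383/-1.08471 = 9.808.
Smallest integer k = 10.

10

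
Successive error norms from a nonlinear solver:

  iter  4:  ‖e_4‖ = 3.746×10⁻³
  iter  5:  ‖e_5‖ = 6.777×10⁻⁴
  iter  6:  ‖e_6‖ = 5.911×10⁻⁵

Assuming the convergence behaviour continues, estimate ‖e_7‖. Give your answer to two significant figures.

1.8e-6

First estimate the order: p ≈ ln(‖e_6‖/‖e_5‖) / ln(‖e_5‖/‖e_4‖) = ln(5.911×10⁻⁵/6.777×10⁻⁴)/ln(6.777×10⁻⁴/3.746×10⁻³) = ln(0.0872215)/ln(0.180913) ≈ 1.4267.
Then ‖e_7‖ ≈ ‖e_6‖·(‖e_6‖/‖e_5‖)^p = 5.911×10⁻⁵·(0.0872215)^1.4267 = 5.911×10⁻⁵·0.0308026 ≈ 1.821e-06.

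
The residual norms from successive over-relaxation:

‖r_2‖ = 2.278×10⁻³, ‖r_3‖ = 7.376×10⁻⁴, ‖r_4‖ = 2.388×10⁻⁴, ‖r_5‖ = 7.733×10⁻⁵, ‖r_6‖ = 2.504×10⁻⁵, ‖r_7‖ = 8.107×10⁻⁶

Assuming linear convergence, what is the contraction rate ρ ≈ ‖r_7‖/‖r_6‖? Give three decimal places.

ρ ≈ ‖r_7‖/‖r_6‖ = 8.107×10⁻⁶/2.504×10⁻⁵ = 0.32376

0.324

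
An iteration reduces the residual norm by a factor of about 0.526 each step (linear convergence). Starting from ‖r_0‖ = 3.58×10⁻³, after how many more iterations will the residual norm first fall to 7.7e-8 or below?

17

After k steps, ‖r_k‖ ≈ 3.58×10⁻³·0.526^k.
Need 0.526^k ≤ 7.7e-8/3.58×10⁻³ = 2.15084e-05.
k ≥ ln(2.15084e-05)/ln(0.526) = -10.7471/-0.64245 = 16.728.
Smallest integer k = 17.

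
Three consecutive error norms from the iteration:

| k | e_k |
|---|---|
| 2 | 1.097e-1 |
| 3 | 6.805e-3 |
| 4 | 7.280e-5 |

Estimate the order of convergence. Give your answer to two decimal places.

p ≈ ln(e_4/e_3) / ln(e_3/e_2)
  = ln(7.280e-5/6.805e-3) / ln(6.805e-3/1.097e-1)
  = ln(0.010698) / ln(0.0620328)
  = -4.53770 / -2.78009 ≈ 1.63221

1.63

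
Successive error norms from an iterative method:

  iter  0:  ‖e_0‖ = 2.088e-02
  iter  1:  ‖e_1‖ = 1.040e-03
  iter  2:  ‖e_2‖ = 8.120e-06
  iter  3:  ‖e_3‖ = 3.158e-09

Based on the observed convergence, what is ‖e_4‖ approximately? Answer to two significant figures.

9.6e-15

First estimate the order: p ≈ ln(‖e_3‖/‖e_2‖) / ln(‖e_2‖/‖e_1‖) = ln(3.158e-09/8.120e-06)/ln(8.120e-06/1.040e-03) = ln(0.000388916)/ln(0.00780769) ≈ 1.6181.
Then ‖e_4‖ ≈ ‖e_3‖·(‖e_3‖/‖e_2‖)^p = 3.158e-09·(0.000388916)^1.6181 = 3.158e-09·3.03421e-06 ≈ 9.582e-15.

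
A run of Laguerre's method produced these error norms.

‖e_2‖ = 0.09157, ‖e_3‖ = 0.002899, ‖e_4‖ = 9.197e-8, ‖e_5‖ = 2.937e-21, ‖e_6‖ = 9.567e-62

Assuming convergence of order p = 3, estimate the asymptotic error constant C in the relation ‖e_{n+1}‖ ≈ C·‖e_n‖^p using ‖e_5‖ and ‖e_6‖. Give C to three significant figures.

C ≈ ‖e_6‖ / ‖e_5‖^3
  = 9.567e-62 / (2.937e-21)^3
  = 9.567e-62 / 2.53345e-62 ≈ 3.7763

3.78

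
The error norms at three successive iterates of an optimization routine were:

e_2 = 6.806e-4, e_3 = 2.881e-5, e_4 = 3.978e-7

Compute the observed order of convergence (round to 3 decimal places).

p ≈ ln(e_4/e_3) / ln(e_3/e_2)
  = ln(3.978e-7/2.881e-5) / ln(2.881e-5/6.806e-4)
  = ln(0.0138077) / ln(0.0423303)
  = -4.282529 / -3.162252 ≈ 1.354266

1.354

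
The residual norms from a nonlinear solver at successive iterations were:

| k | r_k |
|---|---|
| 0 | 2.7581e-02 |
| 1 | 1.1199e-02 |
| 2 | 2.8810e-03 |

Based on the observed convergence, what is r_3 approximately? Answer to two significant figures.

3.7e-4

First estimate the order: p ≈ ln(r_2/r_1) / ln(r_1/r_0) = ln(2.8810e-03/1.1199e-02)/ln(1.1199e-02/2.7581e-02) = ln(0.257255)/ln(0.40604) ≈ 1.5064.
Then r_3 ≈ r_2·(r_2/r_1)^p = 2.8810e-03·(0.257255)^1.5064 = 2.8810e-03·0.129352 ≈ 0.0003727.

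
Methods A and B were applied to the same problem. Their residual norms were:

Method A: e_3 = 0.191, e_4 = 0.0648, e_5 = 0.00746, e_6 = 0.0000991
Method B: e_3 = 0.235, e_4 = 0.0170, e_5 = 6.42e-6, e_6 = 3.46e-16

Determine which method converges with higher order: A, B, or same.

B

Method A: p ≈ ln(0.0000991/0.00746)/ln(0.00746/0.0648) ≈ 2.00.
Method B: p ≈ ln(3.46e-16/6.42e-6)/ln(6.42e-6/0.0170) ≈ 3.00.
Method B has the higher order (≈3.0 vs ≈2.0).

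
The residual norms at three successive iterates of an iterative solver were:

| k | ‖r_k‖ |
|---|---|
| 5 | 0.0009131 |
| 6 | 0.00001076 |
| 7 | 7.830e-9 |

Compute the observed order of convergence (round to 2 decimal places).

p ≈ ln(‖r_7‖/‖r_6‖) / ln(‖r_6‖/‖r_5‖)
  = ln(7.830e-9/0.00001076) / ln(0.00001076/0.0009131)
  = ln(0.000727695) / ln(0.011784)
  = -7.22563 / -4.44101 ≈ 1.62702

1.63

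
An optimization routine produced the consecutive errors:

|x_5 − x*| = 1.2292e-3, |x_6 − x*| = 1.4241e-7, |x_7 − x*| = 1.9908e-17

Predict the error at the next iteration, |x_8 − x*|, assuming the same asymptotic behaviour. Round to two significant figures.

4.2e-42

First estimate the order: p ≈ ln(|x_7 − x*|/|x_6 − x*|) / ln(|x_6 − x*|/|x_5 − x*|) = ln(1.9908e-17/1.4241e-7)/ln(1.4241e-7/1.2292e-3) = ln(1.39794e-10)/ln(0.000115856) ≈ 2.5036.
Then |x_8 − x*| ≈ |x_7 − x*|·(|x_7 − x*|/|x_6 − x*|)^p = 1.9908e-17·(1.39794e-10)^2.5036 = 1.9908e-17·2.12934e-25 ≈ 4.239e-42.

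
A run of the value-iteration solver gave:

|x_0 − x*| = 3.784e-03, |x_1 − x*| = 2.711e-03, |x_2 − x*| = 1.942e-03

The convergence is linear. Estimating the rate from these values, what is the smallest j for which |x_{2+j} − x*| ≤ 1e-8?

37

Rate ρ ≈ |x_2 − x*|/|x_1 − x*| = 1.942e-03/2.711e-03 = 0.7163.
After j more steps, |x_{2+j} − x*| ≈ 1.942e-03·ρ^j; need ρ^j ≤ 1e-8/1.942e-03 = 5.14933e-06.
j ≥ ln(5.14933e-06)/ln(0.7163) = -12.1766/-0.33366 = 36.494.
So 37 more iterations are needed.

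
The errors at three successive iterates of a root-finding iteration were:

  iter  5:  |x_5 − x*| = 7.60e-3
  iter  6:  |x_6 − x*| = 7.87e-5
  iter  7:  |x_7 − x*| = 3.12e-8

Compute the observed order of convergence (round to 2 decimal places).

p ≈ ln(|x_7 − x*|/|x_6 − x*|) / ln(|x_6 − x*|/|x_5 − x*|)
  = ln(3.12e-8/7.87e-5) / ln(7.87e-5/7.60e-3)
  = ln(0.000396442) / ln(0.0103553)
  = -7.83298 / -4.57026 ≈ 1.71390

1.71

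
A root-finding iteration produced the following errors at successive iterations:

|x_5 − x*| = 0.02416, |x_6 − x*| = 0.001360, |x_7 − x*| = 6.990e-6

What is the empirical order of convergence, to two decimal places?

p ≈ ln(|x_7 − x*|/|x_6 − x*|) / ln(|x_6 − x*|/|x_5 − x*|)
  = ln(6.990e-6/0.001360) / ln(0.001360/0.02416)
  = ln(0.00513971) / ln(0.0562914)
  = -5.27076 / -2.87721 ≈ 1.83190

1.83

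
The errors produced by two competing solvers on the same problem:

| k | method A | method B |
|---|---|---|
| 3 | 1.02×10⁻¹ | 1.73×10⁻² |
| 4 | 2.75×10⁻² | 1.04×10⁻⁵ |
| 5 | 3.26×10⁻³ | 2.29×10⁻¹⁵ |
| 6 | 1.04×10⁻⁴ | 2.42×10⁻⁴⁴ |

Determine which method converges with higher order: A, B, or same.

Method A: p ≈ ln(1.04×10⁻⁴/3.26×10⁻³)/ln(3.26×10⁻³/2.75×10⁻²) ≈ 1.62.
Method B: p ≈ ln(2.42×10⁻⁴⁴/2.29×10⁻¹⁵)/ln(2.29×10⁻¹⁵/1.04×10⁻⁵) ≈ 3.00.
Method B has the higher order (≈3.0 vs ≈1.6).

B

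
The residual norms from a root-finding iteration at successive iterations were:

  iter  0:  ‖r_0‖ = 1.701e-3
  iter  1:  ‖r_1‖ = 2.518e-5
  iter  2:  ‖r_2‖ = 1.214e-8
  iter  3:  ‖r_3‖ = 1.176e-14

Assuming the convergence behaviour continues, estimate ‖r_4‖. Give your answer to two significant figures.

First estimate the order: p ≈ ln(‖r_3‖/‖r_2‖) / ln(‖r_2‖/‖r_1‖) = ln(1.176e-14/1.214e-8)/ln(1.214e-8/2.518e-5) = ln(9.68699e-07)/ln(0.000482129) ≈ 1.8131.
Then ‖r_4‖ ≈ ‖r_3‖·(‖r_3‖/‖r_2‖)^p = 1.176e-14·(9.68699e-07)^1.8131 = 1.176e-14·1.24842e-11 ≈ 1.468e-25.

1.5e-25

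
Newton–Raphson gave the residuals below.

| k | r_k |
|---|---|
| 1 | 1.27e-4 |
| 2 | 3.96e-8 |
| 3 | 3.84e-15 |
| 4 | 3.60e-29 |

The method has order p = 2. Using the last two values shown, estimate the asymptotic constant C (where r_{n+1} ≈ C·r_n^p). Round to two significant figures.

C ≈ r_4 / r_3^2
  = 3.60e-29 / (3.84e-15)^2
  = 3.60e-29 / 1.47456e-29 ≈ 2.4414

2.4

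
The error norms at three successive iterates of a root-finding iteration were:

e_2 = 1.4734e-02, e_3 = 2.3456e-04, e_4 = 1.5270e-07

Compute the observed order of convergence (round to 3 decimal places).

p ≈ ln(e_4/e_3) / ln(e_3/e_2)
  = ln(1.5270e-07/2.3456e-04) / ln(2.3456e-04/1.4734e-02)
  = ln(0.000651006) / ln(0.0159196)
  = -7.336992 / -4.140204 ≈ 1.772133

1.772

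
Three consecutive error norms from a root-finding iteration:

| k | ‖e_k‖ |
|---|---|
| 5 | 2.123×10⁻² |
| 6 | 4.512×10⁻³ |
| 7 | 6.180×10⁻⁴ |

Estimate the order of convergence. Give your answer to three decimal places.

p ≈ ln(‖e_7‖/‖e_6‖) / ln(‖e_6‖/‖e_5‖)
  = ln(6.180×10⁻⁴/4.512×10⁻³) / ln(4.512×10⁻³/2.123×10⁻²)
  = ln(0.136968) / ln(0.212529)
  = -1.988008 / -1.548677 ≈ 1.283681

1.284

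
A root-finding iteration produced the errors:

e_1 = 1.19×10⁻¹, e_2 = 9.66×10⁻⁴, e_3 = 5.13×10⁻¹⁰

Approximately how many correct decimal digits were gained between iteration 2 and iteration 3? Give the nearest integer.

6

Digits gained ≈ log₁₀(e_2/e_3) = log₁₀(9.66×10⁻⁴/5.13×10⁻¹⁰) = log₁₀(1.88304e+06) ≈ 6.275.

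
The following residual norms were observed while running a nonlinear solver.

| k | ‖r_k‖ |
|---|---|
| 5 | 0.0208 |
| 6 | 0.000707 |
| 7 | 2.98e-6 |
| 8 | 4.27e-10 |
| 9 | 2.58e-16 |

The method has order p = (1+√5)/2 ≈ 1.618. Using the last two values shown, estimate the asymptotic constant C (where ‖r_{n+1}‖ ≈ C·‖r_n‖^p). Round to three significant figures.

0.373

C ≈ ‖r_9‖ / ‖r_8‖^1.618
  = 2.58e-16 / (4.27e-10)^1.618
  = 2.58e-16 / 6.91882e-16 ≈ 0.3729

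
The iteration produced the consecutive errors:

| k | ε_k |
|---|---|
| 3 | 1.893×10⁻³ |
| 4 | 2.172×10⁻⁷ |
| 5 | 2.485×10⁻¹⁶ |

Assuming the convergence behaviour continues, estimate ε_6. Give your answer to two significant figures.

First estimate the order: p ≈ ln(ε_5/ε_4) / ln(ε_4/ε_3) = ln(2.485×10⁻¹⁶/2.172×10⁻⁷)/ln(2.172×10⁻⁷/1.893×10⁻³) = ln(1.14411e-09)/ln(0.000114739) ≈ 2.2693.
Then ε_6 ≈ ε_5·(ε_5/ε_4)^p = 2.485×10⁻¹⁶·(1.14411e-09)^2.2693 = 2.485×10⁻¹⁶·5.11659e-21 ≈ 1.271e-36.

1.3e-36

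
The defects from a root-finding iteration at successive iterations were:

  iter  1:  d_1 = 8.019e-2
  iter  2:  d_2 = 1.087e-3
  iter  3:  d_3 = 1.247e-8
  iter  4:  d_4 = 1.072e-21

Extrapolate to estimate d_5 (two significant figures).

3.0e-56

First estimate the order: p ≈ ln(d_4/d_3) / ln(d_3/d_2) = ln(1.072e-21/1.247e-8)/ln(1.247e-8/1.087e-3) = ln(8.59663e-14)/ln(1.14719e-05) ≈ 2.6447.
Then d_5 ≈ d_4·(d_4/d_3)^p = 1.072e-21·(8.59663e-14)^2.6447 = 1.072e-21·2.78752e-35 ≈ 2.988e-56.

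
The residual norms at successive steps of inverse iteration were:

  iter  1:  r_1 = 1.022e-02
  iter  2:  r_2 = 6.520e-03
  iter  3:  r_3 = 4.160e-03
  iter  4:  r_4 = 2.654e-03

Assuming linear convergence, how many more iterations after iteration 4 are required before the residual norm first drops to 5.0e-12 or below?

Rate ρ ≈ r_4/r_3 = 2.654e-03/4.160e-03 = 0.6380.
After j more steps, r_{4+j} ≈ 2.654e-03·ρ^j; need ρ^j ≤ 5.0e-12/2.654e-03 = 1.88395e-09.
j ≥ ln(1.88395e-09)/ln(0.6380) = -20.0899/-0.44942 = 44.702.
So 45 more iterations are needed.

45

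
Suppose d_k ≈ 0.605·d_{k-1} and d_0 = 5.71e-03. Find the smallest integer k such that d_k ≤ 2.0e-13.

48

After k steps, d_k ≈ 5.71e-03·0.605^k.
Need 0.605^k ≤ 2.0e-13/5.71e-03 = 3.50263e-11.
k ≥ ln(3.50263e-11)/ln(0.605) = -24.0749/-0.50253 = 47.907.
Smallest integer k = 48.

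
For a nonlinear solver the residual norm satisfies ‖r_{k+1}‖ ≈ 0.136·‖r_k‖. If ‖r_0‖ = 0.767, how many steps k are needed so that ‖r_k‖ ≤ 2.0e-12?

After k steps, ‖r_k‖ ≈ 0.767·0.136^k.
Need 0.136^k ≤ 2.0e-12/0.767 = 2.60756e-12.
k ≥ ln(2.60756e-12)/ln(0.136) = -26.6726/-1.99510 = 13.369.
Smallest integer k = 14.

14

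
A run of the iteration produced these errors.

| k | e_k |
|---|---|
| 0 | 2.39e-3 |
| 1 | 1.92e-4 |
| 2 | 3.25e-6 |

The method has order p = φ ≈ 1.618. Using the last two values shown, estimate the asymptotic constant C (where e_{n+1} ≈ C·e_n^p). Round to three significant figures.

3.35

C ≈ e_2 / e_1^1.618
  = 3.25e-6 / (1.92e-4)^1.618
  = 3.25e-6 / 9.69129e-07 ≈ 3.3535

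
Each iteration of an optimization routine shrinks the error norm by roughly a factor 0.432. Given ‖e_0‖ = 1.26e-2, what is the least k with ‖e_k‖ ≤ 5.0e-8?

After k steps, ‖e_k‖ ≈ 1.26e-2·0.432^k.
Need 0.432^k ≤ 5.0e-8/1.26e-2 = 3.96825e-06.
k ≥ ln(3.96825e-06)/ln(0.432) = -12.4372/-0.83933 = 14.818.
Smallest integer k = 15.

15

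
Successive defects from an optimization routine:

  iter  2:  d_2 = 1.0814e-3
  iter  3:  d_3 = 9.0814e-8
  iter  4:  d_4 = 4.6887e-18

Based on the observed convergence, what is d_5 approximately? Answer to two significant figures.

First estimate the order: p ≈ ln(d_4/d_3) / ln(d_3/d_2) = ln(4.6887e-18/9.0814e-8)/ln(9.0814e-8/1.0814e-3) = ln(5.16297e-11)/ln(8.39782e-05) ≈ 2.5239.
Then d_5 ≈ d_4·(d_4/d_3)^p = 4.6887e-18·(5.16297e-11)^2.5239 = 4.6887e-18·1.08739e-26 ≈ 5.098e-44.

5.1e-44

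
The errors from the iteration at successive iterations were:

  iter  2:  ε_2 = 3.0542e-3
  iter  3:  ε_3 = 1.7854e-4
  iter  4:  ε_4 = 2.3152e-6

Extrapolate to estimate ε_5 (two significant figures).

First estimate the order: p ≈ ln(ε_4/ε_3) / ln(ε_3/ε_2) = ln(2.3152e-6/1.7854e-4)/ln(1.7854e-4/3.0542e-3) = ln(0.0129674)/ln(0.0584572) ≈ 1.5303.
Then ε_5 ≈ ε_4·(ε_4/ε_3)^p = 2.3152e-6·(0.0129674)^1.5303 = 2.3152e-6·0.00129449 ≈ 2.997e-09.

3.0e-9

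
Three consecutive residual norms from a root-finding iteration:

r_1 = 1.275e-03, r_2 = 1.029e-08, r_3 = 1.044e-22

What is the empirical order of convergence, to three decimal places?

2.748

p ≈ ln(r_3/r_2) / ln(r_2/r_1)
  = ln(1.044e-22/1.029e-08) / ln(1.029e-08/1.275e-03)
  = ln(1.01458e-14) / ln(8.07059e-06)
  = -32.221717 / -11.727284 ≈ 2.747586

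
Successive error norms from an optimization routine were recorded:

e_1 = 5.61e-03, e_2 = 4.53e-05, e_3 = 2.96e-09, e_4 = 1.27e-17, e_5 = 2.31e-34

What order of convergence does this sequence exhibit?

Consecutive ratios: e_5/e_4 = 2.31e-34/1.27e-17 = 1.8189e-17, e_4/e_3 = 1.27e-17/2.96e-09 = 4.29054e-09.
p ≈ ln(1.8189e-17)/ln(4.29054e-09) = -38.5457/-19.2669 ≈ 2.00.
So the convergence is quadratic (order 2).

2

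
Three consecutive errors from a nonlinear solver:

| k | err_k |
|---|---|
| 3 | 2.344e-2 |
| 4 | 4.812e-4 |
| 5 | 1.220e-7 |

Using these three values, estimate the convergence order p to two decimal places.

p ≈ ln(err_5/err_4) / ln(err_4/err_3)
  = ln(1.220e-7/4.812e-4) / ln(4.812e-4/2.344e-2)
  = ln(0.000253533) / ln(0.020529)
  = -8.28002 / -3.88592 ≈ 2.13077

2.13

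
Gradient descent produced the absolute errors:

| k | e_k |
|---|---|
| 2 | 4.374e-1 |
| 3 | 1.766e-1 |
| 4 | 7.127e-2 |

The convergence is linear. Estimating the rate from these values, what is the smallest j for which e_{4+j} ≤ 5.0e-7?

Rate ρ ≈ e_4/e_3 = 7.127e-2/1.766e-1 = 0.4036.
After j more steps, e_{4+j} ≈ 7.127e-2·ρ^j; need ρ^j ≤ 5.0e-7/7.127e-2 = 7.01557e-06.
j ≥ ln(7.01557e-06)/ln(0.4036) = -11.8674/-0.90733 = 13.079.
So 14 more iterations are needed.

14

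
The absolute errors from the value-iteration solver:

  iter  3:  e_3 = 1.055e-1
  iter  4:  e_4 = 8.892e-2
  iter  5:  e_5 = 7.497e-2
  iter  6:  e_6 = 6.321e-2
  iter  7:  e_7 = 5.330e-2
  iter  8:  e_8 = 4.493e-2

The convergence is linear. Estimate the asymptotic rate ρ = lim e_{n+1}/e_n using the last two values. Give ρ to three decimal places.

0.843

ρ ≈ e_8/e_7 = 4.493e-2/5.330e-2 = 0.84296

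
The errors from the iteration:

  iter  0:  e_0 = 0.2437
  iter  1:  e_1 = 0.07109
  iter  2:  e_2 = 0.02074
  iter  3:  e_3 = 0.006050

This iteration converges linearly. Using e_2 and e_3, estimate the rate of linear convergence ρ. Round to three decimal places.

0.292

ρ ≈ e_3/e_2 = 0.006050/0.02074 = 0.29171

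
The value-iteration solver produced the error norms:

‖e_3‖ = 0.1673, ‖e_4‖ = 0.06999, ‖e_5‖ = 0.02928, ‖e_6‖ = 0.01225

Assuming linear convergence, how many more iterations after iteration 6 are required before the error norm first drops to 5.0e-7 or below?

12

Rate ρ ≈ ‖e_6‖/‖e_5‖ = 0.01225/0.02928 = 0.4184.
After j more steps, ‖e_{6+j}‖ ≈ 0.01225·ρ^j; need ρ^j ≤ 5.0e-7/0.01225 = 4.08163e-05.
j ≥ ln(4.08163e-05)/ln(0.4184) = -10.1064/-0.87132 = 11.599.
So 12 more iterations are needed.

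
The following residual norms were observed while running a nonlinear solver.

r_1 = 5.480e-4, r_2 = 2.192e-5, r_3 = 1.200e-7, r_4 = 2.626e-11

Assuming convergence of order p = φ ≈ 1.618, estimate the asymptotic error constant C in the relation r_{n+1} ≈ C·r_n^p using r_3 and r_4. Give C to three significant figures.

C ≈ r_4 / r_3^1.618
  = 2.626e-11 / (1.200e-7)^1.618
  = 2.626e-11 / 6.34038e-12 ≈ 4.1417

4.14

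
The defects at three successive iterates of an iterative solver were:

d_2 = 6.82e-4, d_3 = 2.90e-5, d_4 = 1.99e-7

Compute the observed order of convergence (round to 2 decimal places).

1.58

p ≈ ln(d_4/d_3) / ln(d_3/d_2)
  = ln(1.99e-7/2.90e-5) / ln(2.90e-5/6.82e-4)
  = ln(0.00686207) / ln(0.042522)
  = -4.98175 / -3.15773 ≈ 1.57764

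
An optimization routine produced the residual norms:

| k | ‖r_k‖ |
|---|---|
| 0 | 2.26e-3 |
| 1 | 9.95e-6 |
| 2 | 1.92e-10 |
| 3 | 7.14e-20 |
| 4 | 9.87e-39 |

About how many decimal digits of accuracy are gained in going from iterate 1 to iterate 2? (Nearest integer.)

5

Digits gained ≈ log₁₀(‖r_1‖/‖r_2‖) = log₁₀(9.95e-6/1.92e-10) = log₁₀(51822.9) ≈ 4.715.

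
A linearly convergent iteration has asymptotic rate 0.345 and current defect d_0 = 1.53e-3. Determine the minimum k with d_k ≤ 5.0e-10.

After k steps, d_k ≈ 1.53e-3·0.345^k.
Need 0.345^k ≤ 5.0e-10/1.53e-3 = 3.26797e-07.
k ≥ ln(3.26797e-07)/ln(0.345) = -14.9339/-1.06421 = 14.033.
Smallest integer k = 15.

15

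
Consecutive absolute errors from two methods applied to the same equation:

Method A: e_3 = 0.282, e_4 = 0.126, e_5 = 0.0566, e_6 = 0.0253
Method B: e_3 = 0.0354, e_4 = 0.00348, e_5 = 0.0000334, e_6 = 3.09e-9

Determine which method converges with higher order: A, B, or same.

Method A: p ≈ ln(0.0253/0.0566)/ln(0.0566/0.126) ≈ 1.01.
Method B: p ≈ ln(3.09e-9/0.0000334)/ln(0.0000334/0.00348) ≈ 2.00.
Method B has the higher order (≈2.0 vs ≈1.0).

B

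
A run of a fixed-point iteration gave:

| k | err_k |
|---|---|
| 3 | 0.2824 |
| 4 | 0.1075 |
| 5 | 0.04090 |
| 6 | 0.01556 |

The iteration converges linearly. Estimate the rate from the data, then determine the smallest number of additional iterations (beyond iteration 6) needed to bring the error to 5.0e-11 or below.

21

Rate ρ ≈ err_6/err_5 = 0.01556/0.04090 = 0.3804.
After j more steps, err_{6+j} ≈ 0.01556·ρ^j; need ρ^j ≤ 5.0e-11/0.01556 = 3.21337e-09.
j ≥ ln(3.21337e-09)/ln(0.3804) = -19.5559/-0.96653 = 20.233.
So 21 more iterations are needed.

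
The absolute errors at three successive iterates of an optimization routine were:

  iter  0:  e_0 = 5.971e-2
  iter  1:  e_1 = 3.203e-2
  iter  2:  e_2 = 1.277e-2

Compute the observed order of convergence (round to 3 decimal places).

1.476

p ≈ ln(e_2/e_1) / ln(e_1/e_0)
  = ln(1.277e-2/3.203e-2) / ln(3.203e-2/5.971e-2)
  = ln(0.398689) / ln(0.536426)
  = -0.919574 / -0.622827 ≈ 1.476452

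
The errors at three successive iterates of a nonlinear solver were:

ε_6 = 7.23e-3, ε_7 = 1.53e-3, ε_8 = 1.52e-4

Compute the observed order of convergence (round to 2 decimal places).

1.49

p ≈ ln(ε_8/ε_7) / ln(ε_7/ε_6)
  = ln(1.52e-4/1.53e-3) / ln(1.53e-3/7.23e-3)
  = ln(0.0993464) / ln(0.211618)
  = -2.30914 / -1.55297 ≈ 1.48692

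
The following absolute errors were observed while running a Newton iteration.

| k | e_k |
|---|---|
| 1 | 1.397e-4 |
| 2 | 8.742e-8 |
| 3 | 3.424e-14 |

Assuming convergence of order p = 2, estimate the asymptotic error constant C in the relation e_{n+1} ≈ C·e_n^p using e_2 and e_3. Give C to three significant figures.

4.48

C ≈ e_3 / e_2^2
  = 3.424e-14 / (8.742e-8)^2
  = 3.424e-14 / 7.64226e-15 ≈ 4.4804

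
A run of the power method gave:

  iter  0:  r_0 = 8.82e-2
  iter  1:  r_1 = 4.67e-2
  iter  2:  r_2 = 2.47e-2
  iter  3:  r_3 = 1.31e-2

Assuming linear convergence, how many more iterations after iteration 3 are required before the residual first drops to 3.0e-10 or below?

28

Rate ρ ≈ r_3/r_2 = 1.31e-2/2.47e-2 = 0.5304.
After j more steps, r_{3+j} ≈ 1.31e-2·ρ^j; need ρ^j ≤ 3.0e-10/1.31e-2 = 2.29008e-08.
j ≥ ln(2.29008e-08)/ln(0.5304) = -17.5921/-0.63412 = 27.743.
So 28 more iterations are needed.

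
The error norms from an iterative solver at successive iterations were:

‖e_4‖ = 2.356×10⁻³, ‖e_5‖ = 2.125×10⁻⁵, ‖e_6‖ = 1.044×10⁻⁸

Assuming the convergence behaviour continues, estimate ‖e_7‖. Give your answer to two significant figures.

First estimate the order: p ≈ ln(‖e_6‖/‖e_5‖) / ln(‖e_5‖/‖e_4‖) = ln(1.044×10⁻⁸/2.125×10⁻⁵)/ln(2.125×10⁻⁵/2.356×10⁻³) = ln(0.000491294)/ln(0.00901952) ≈ 1.6181.
Then ‖e_7‖ ≈ ‖e_6‖·(‖e_6‖/‖e_5‖)^p = 1.044×10⁻⁸·(0.000491294)^1.6181 = 1.044×10⁻⁸·4.42853e-06 ≈ 4.623e-14.

4.6e-14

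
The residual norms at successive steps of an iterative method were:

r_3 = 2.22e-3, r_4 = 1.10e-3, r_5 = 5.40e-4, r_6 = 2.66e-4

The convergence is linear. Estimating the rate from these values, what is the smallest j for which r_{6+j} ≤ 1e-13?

31

Rate ρ ≈ r_6/r_5 = 2.66e-4/5.40e-4 = 0.4926.
After j more steps, r_{6+j} ≈ 2.66e-4·ρ^j; need ρ^j ≤ 1e-13/2.66e-4 = 3.7594e-10.
j ≥ ln(3.7594e-10)/ln(0.4926) = -21.7016/-0.70806 = 30.649.
So 31 more iterations are needed.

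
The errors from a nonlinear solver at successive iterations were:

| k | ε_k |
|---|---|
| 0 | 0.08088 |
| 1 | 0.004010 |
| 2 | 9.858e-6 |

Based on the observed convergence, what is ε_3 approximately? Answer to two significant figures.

6.0e-11

First estimate the order: p ≈ ln(ε_2/ε_1) / ln(ε_1/ε_0) = ln(9.858e-6/0.004010)/ln(0.004010/0.08088) = ln(0.00245835)/ln(0.0495796) ≈ 2.0000.
Then ε_3 ≈ ε_2·(ε_2/ε_1)^p = 9.858e-6·(0.00245835)^2.0000 = 9.858e-6·6.04348e-06 ≈ 5.958e-11.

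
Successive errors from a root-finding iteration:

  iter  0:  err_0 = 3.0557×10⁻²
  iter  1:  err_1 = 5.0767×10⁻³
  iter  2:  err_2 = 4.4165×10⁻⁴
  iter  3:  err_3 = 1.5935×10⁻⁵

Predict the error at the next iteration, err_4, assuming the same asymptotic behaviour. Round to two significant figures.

1.7e-7

First estimate the order: p ≈ ln(err_3/err_2) / ln(err_2/err_1) = ln(1.5935×10⁻⁵/4.4165×10⁻⁴)/ln(4.4165×10⁻⁴/5.0767×10⁻³) = ln(0.0360806)/ln(0.0869955) ≈ 1.3604.
Then err_4 ≈ err_3·(err_3/err_2)^p = 1.5935×10⁻⁵·(0.0360806)^1.3604 = 1.5935×10⁻⁵·0.0108972 ≈ 1.736e-07.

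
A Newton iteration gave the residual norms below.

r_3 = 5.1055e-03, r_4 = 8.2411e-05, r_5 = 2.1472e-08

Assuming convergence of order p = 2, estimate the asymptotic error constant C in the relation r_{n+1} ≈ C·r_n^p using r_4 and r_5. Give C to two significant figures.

C ≈ r_5 / r_4^2
  = 2.1472e-08 / (8.2411e-05)^2
  = 2.1472e-08 / 6.79157e-09 ≈ 3.1616

3.2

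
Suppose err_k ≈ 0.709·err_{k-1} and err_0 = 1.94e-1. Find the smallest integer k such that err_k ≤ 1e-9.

56

After k steps, err_k ≈ 1.94e-1·0.709^k.
Need 0.709^k ≤ 1e-9/1.94e-1 = 5.15464e-09.
k ≥ ln(5.15464e-09)/ln(0.709) = -19.0834/-0.34390 = 55.491.
Smallest integer k = 56.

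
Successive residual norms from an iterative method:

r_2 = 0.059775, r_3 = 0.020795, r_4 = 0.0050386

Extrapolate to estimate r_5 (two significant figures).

First estimate the order: p ≈ ln(r_4/r_3) / ln(r_3/r_2) = ln(0.0050386/0.020795)/ln(0.020795/0.059775) = ln(0.242299)/ln(0.347888) ≈ 1.3426.
Then r_5 ≈ r_4·(r_4/r_3)^p = 0.0050386·(0.242299)^1.3426 = 0.0050386·0.149084 ≈ 0.0007512.

7.5e-4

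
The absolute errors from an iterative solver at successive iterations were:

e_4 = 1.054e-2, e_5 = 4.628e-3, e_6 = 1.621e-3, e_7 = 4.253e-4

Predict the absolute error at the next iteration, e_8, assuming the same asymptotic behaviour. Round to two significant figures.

First estimate the order: p ≈ ln(e_7/e_6) / ln(e_6/e_5) = ln(4.253e-4/1.621e-3)/ln(1.621e-3/4.628e-3) = ln(0.262369)/ln(0.350259) ≈ 1.2754.
Then e_8 ≈ e_7·(e_7/e_6)^p = 4.253e-4·(0.262369)^1.2754 = 4.253e-4·0.181502 ≈ 7.719e-05.

7.7e-5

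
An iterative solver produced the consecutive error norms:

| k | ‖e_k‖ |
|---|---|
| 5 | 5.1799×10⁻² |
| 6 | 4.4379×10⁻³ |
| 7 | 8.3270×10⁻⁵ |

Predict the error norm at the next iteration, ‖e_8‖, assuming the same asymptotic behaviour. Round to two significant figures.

1.3e-7

First estimate the order: p ≈ ln(‖e_7‖/‖e_6‖) / ln(‖e_6‖/‖e_5‖) = ln(8.3270×10⁻⁵/4.4379×10⁻³)/ln(4.4379×10⁻³/5.1799×10⁻²) = ln(0.0187634)/ln(0.0856754) ≈ 1.6180.
Then ‖e_8‖ ≈ ‖e_7‖·(‖e_7‖/‖e_6‖)^p = 8.3270×10⁻⁵·(0.0187634)^1.6180 = 8.3270×10⁻⁵·0.00160775 ≈ 1.339e-07.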